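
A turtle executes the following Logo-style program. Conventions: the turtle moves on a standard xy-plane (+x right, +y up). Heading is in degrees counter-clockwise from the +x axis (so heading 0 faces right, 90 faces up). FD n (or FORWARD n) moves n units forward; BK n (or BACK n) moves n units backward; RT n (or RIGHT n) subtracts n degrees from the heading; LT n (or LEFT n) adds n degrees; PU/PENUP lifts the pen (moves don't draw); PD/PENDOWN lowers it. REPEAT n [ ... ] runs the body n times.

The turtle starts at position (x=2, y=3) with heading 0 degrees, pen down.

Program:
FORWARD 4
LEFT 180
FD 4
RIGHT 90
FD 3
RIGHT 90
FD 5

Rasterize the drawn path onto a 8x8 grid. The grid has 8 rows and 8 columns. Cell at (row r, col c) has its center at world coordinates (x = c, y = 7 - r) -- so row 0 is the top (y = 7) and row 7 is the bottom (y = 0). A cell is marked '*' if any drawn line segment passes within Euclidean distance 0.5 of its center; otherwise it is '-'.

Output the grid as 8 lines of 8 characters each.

Segment 0: (2,3) -> (6,3)
Segment 1: (6,3) -> (2,3)
Segment 2: (2,3) -> (2,6)
Segment 3: (2,6) -> (7,6)

Answer: --------
--******
--*-----
--*-----
--*****-
--------
--------
--------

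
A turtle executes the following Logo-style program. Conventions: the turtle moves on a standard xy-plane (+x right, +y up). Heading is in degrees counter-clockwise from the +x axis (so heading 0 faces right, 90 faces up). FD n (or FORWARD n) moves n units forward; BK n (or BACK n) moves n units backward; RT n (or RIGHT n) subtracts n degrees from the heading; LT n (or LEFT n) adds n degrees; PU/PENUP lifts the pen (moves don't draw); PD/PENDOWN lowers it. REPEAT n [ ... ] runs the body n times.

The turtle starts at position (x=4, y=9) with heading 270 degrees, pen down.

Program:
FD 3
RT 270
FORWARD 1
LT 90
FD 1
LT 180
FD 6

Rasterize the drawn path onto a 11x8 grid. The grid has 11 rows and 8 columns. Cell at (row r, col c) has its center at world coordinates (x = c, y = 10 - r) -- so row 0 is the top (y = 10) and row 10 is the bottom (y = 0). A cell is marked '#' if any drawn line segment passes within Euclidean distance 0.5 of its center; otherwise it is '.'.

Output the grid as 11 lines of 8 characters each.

Segment 0: (4,9) -> (4,6)
Segment 1: (4,6) -> (5,6)
Segment 2: (5,6) -> (5,7)
Segment 3: (5,7) -> (5,1)

Answer: ........
....#...
....#...
....##..
....##..
.....#..
.....#..
.....#..
.....#..
.....#..
........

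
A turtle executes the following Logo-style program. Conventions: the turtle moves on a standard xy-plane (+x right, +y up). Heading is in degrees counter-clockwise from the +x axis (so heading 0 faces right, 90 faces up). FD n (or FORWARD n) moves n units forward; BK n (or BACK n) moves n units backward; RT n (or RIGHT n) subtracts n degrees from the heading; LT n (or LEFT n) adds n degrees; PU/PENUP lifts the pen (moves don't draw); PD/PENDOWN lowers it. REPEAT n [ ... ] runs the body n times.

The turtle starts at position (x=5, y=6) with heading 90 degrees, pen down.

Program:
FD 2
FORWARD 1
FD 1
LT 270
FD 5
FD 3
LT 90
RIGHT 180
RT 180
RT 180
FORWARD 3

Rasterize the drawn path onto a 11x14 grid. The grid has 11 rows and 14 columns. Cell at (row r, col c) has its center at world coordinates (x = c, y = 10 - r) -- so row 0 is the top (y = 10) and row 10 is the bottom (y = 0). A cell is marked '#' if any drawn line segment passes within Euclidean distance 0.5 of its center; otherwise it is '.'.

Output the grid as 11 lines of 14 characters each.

Answer: .....#########
.....#.......#
.....#.......#
.....#.......#
.....#........
..............
..............
..............
..............
..............
..............

Derivation:
Segment 0: (5,6) -> (5,8)
Segment 1: (5,8) -> (5,9)
Segment 2: (5,9) -> (5,10)
Segment 3: (5,10) -> (10,10)
Segment 4: (10,10) -> (13,10)
Segment 5: (13,10) -> (13,7)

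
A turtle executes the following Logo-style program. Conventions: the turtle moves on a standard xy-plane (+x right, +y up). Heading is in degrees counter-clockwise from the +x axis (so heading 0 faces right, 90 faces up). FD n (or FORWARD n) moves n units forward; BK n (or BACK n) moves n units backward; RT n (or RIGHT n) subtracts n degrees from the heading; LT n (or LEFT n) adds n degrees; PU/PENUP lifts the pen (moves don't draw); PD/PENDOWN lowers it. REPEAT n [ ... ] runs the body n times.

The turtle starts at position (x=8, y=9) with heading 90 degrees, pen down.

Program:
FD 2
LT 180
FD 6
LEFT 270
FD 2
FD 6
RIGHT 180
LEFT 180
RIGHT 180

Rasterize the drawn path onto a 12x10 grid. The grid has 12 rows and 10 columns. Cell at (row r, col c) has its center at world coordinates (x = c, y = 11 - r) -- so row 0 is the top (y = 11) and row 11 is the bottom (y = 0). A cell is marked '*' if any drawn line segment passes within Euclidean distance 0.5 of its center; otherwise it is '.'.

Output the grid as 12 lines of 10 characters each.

Segment 0: (8,9) -> (8,11)
Segment 1: (8,11) -> (8,5)
Segment 2: (8,5) -> (6,5)
Segment 3: (6,5) -> (-0,5)

Answer: ........*.
........*.
........*.
........*.
........*.
........*.
*********.
..........
..........
..........
..........
..........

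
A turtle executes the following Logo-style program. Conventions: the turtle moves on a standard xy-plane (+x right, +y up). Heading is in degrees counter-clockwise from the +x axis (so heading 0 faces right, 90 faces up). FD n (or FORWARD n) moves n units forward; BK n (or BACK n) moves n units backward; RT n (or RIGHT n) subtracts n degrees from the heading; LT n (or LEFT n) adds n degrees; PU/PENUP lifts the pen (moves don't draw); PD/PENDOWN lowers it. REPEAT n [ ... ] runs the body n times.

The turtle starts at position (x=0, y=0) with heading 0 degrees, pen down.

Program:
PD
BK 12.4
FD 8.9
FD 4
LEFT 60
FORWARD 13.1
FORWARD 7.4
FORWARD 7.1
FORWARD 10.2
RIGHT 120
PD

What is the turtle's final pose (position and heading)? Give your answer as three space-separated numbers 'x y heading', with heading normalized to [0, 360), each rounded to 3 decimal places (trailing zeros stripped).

Answer: 19.4 32.736 300

Derivation:
Executing turtle program step by step:
Start: pos=(0,0), heading=0, pen down
PD: pen down
BK 12.4: (0,0) -> (-12.4,0) [heading=0, draw]
FD 8.9: (-12.4,0) -> (-3.5,0) [heading=0, draw]
FD 4: (-3.5,0) -> (0.5,0) [heading=0, draw]
LT 60: heading 0 -> 60
FD 13.1: (0.5,0) -> (7.05,11.345) [heading=60, draw]
FD 7.4: (7.05,11.345) -> (10.75,17.754) [heading=60, draw]
FD 7.1: (10.75,17.754) -> (14.3,23.902) [heading=60, draw]
FD 10.2: (14.3,23.902) -> (19.4,32.736) [heading=60, draw]
RT 120: heading 60 -> 300
PD: pen down
Final: pos=(19.4,32.736), heading=300, 7 segment(s) drawn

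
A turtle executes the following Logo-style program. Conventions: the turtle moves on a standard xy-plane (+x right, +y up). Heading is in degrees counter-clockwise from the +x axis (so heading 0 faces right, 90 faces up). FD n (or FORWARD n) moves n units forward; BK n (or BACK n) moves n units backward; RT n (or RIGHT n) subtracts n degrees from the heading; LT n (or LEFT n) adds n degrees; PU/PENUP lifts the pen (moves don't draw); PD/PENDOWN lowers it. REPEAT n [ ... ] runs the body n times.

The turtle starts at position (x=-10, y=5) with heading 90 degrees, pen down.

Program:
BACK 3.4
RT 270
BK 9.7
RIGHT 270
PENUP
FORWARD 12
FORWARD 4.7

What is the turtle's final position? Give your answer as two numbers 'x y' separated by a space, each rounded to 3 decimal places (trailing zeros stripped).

Answer: -0.3 -15.1

Derivation:
Executing turtle program step by step:
Start: pos=(-10,5), heading=90, pen down
BK 3.4: (-10,5) -> (-10,1.6) [heading=90, draw]
RT 270: heading 90 -> 180
BK 9.7: (-10,1.6) -> (-0.3,1.6) [heading=180, draw]
RT 270: heading 180 -> 270
PU: pen up
FD 12: (-0.3,1.6) -> (-0.3,-10.4) [heading=270, move]
FD 4.7: (-0.3,-10.4) -> (-0.3,-15.1) [heading=270, move]
Final: pos=(-0.3,-15.1), heading=270, 2 segment(s) drawn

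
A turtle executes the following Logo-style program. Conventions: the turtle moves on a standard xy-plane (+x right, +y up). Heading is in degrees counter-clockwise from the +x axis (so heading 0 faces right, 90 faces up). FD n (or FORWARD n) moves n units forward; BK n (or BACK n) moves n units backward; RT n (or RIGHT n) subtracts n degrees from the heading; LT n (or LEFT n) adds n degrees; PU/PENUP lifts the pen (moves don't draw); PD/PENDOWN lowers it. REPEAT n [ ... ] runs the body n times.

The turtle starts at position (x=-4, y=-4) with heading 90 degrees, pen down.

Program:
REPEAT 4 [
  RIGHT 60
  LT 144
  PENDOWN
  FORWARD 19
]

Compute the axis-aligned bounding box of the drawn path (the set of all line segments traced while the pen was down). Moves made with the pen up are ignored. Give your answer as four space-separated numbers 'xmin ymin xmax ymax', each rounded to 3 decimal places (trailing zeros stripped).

Answer: -26.846 -26.47 -1.048 -2.014

Derivation:
Executing turtle program step by step:
Start: pos=(-4,-4), heading=90, pen down
REPEAT 4 [
  -- iteration 1/4 --
  RT 60: heading 90 -> 30
  LT 144: heading 30 -> 174
  PD: pen down
  FD 19: (-4,-4) -> (-22.896,-2.014) [heading=174, draw]
  -- iteration 2/4 --
  RT 60: heading 174 -> 114
  LT 144: heading 114 -> 258
  PD: pen down
  FD 19: (-22.896,-2.014) -> (-26.846,-20.599) [heading=258, draw]
  -- iteration 3/4 --
  RT 60: heading 258 -> 198
  LT 144: heading 198 -> 342
  PD: pen down
  FD 19: (-26.846,-20.599) -> (-8.776,-26.47) [heading=342, draw]
  -- iteration 4/4 --
  RT 60: heading 342 -> 282
  LT 144: heading 282 -> 66
  PD: pen down
  FD 19: (-8.776,-26.47) -> (-1.048,-9.113) [heading=66, draw]
]
Final: pos=(-1.048,-9.113), heading=66, 4 segment(s) drawn

Segment endpoints: x in {-26.846, -22.896, -8.776, -4, -1.048}, y in {-26.47, -20.599, -9.113, -4, -2.014}
xmin=-26.846, ymin=-26.47, xmax=-1.048, ymax=-2.014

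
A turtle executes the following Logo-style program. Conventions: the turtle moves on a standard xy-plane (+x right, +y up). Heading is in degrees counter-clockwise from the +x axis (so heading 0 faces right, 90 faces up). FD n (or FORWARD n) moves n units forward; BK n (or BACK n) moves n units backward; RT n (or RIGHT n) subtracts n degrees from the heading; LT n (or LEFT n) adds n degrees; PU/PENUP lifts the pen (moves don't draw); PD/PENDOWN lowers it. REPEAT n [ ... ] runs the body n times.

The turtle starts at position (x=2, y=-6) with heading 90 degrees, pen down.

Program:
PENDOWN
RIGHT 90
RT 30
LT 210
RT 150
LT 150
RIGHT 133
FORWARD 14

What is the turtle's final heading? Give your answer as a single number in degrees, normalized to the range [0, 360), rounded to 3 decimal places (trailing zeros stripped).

Answer: 47

Derivation:
Executing turtle program step by step:
Start: pos=(2,-6), heading=90, pen down
PD: pen down
RT 90: heading 90 -> 0
RT 30: heading 0 -> 330
LT 210: heading 330 -> 180
RT 150: heading 180 -> 30
LT 150: heading 30 -> 180
RT 133: heading 180 -> 47
FD 14: (2,-6) -> (11.548,4.239) [heading=47, draw]
Final: pos=(11.548,4.239), heading=47, 1 segment(s) drawn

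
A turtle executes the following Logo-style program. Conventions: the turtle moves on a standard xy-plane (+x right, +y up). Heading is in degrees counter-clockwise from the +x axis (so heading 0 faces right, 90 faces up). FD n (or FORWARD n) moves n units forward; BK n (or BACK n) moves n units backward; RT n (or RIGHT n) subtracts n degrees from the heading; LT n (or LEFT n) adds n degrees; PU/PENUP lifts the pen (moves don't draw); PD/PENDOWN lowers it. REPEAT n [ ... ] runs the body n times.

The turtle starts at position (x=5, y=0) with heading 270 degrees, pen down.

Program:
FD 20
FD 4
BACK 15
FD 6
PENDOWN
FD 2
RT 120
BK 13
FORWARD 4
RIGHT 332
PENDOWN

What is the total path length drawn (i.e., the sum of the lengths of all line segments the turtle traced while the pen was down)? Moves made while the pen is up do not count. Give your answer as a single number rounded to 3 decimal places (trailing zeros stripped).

Executing turtle program step by step:
Start: pos=(5,0), heading=270, pen down
FD 20: (5,0) -> (5,-20) [heading=270, draw]
FD 4: (5,-20) -> (5,-24) [heading=270, draw]
BK 15: (5,-24) -> (5,-9) [heading=270, draw]
FD 6: (5,-9) -> (5,-15) [heading=270, draw]
PD: pen down
FD 2: (5,-15) -> (5,-17) [heading=270, draw]
RT 120: heading 270 -> 150
BK 13: (5,-17) -> (16.258,-23.5) [heading=150, draw]
FD 4: (16.258,-23.5) -> (12.794,-21.5) [heading=150, draw]
RT 332: heading 150 -> 178
PD: pen down
Final: pos=(12.794,-21.5), heading=178, 7 segment(s) drawn

Segment lengths:
  seg 1: (5,0) -> (5,-20), length = 20
  seg 2: (5,-20) -> (5,-24), length = 4
  seg 3: (5,-24) -> (5,-9), length = 15
  seg 4: (5,-9) -> (5,-15), length = 6
  seg 5: (5,-15) -> (5,-17), length = 2
  seg 6: (5,-17) -> (16.258,-23.5), length = 13
  seg 7: (16.258,-23.5) -> (12.794,-21.5), length = 4
Total = 64

Answer: 64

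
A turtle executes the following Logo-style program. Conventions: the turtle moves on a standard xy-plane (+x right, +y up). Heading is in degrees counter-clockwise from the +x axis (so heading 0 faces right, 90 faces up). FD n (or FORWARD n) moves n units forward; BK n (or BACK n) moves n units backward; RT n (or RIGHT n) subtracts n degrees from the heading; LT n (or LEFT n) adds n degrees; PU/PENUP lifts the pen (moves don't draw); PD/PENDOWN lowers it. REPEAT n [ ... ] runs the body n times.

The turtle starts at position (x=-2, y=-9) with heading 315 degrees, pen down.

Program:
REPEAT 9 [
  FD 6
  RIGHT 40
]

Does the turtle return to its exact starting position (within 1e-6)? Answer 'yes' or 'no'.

Answer: yes

Derivation:
Executing turtle program step by step:
Start: pos=(-2,-9), heading=315, pen down
REPEAT 9 [
  -- iteration 1/9 --
  FD 6: (-2,-9) -> (2.243,-13.243) [heading=315, draw]
  RT 40: heading 315 -> 275
  -- iteration 2/9 --
  FD 6: (2.243,-13.243) -> (2.766,-19.22) [heading=275, draw]
  RT 40: heading 275 -> 235
  -- iteration 3/9 --
  FD 6: (2.766,-19.22) -> (-0.676,-24.135) [heading=235, draw]
  RT 40: heading 235 -> 195
  -- iteration 4/9 --
  FD 6: (-0.676,-24.135) -> (-6.471,-25.688) [heading=195, draw]
  RT 40: heading 195 -> 155
  -- iteration 5/9 --
  FD 6: (-6.471,-25.688) -> (-11.909,-23.152) [heading=155, draw]
  RT 40: heading 155 -> 115
  -- iteration 6/9 --
  FD 6: (-11.909,-23.152) -> (-14.445,-17.714) [heading=115, draw]
  RT 40: heading 115 -> 75
  -- iteration 7/9 --
  FD 6: (-14.445,-17.714) -> (-12.892,-11.919) [heading=75, draw]
  RT 40: heading 75 -> 35
  -- iteration 8/9 --
  FD 6: (-12.892,-11.919) -> (-7.977,-8.477) [heading=35, draw]
  RT 40: heading 35 -> 355
  -- iteration 9/9 --
  FD 6: (-7.977,-8.477) -> (-2,-9) [heading=355, draw]
  RT 40: heading 355 -> 315
]
Final: pos=(-2,-9), heading=315, 9 segment(s) drawn

Start position: (-2, -9)
Final position: (-2, -9)
Distance = 0; < 1e-6 -> CLOSED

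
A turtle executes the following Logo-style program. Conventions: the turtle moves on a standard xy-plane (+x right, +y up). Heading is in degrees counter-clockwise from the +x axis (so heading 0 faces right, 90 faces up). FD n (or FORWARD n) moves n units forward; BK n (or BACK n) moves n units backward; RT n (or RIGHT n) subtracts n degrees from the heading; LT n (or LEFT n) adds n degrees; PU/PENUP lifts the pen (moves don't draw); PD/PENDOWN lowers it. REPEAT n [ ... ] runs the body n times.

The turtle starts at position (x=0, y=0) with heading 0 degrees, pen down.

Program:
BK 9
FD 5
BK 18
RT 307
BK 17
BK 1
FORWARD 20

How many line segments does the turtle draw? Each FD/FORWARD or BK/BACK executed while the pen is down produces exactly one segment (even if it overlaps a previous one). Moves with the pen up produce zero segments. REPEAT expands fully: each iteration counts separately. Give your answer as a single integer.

Answer: 6

Derivation:
Executing turtle program step by step:
Start: pos=(0,0), heading=0, pen down
BK 9: (0,0) -> (-9,0) [heading=0, draw]
FD 5: (-9,0) -> (-4,0) [heading=0, draw]
BK 18: (-4,0) -> (-22,0) [heading=0, draw]
RT 307: heading 0 -> 53
BK 17: (-22,0) -> (-32.231,-13.577) [heading=53, draw]
BK 1: (-32.231,-13.577) -> (-32.833,-14.375) [heading=53, draw]
FD 20: (-32.833,-14.375) -> (-20.796,1.597) [heading=53, draw]
Final: pos=(-20.796,1.597), heading=53, 6 segment(s) drawn
Segments drawn: 6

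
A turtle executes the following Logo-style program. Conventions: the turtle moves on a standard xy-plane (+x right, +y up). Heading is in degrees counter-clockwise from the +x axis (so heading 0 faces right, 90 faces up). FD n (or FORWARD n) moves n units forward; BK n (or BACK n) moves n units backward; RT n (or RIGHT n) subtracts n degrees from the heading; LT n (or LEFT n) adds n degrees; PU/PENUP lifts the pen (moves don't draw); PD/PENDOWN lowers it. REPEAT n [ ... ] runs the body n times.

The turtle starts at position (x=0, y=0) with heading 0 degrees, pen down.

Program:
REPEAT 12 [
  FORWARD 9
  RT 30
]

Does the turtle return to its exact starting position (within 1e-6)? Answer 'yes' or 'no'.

Executing turtle program step by step:
Start: pos=(0,0), heading=0, pen down
REPEAT 12 [
  -- iteration 1/12 --
  FD 9: (0,0) -> (9,0) [heading=0, draw]
  RT 30: heading 0 -> 330
  -- iteration 2/12 --
  FD 9: (9,0) -> (16.794,-4.5) [heading=330, draw]
  RT 30: heading 330 -> 300
  -- iteration 3/12 --
  FD 9: (16.794,-4.5) -> (21.294,-12.294) [heading=300, draw]
  RT 30: heading 300 -> 270
  -- iteration 4/12 --
  FD 9: (21.294,-12.294) -> (21.294,-21.294) [heading=270, draw]
  RT 30: heading 270 -> 240
  -- iteration 5/12 --
  FD 9: (21.294,-21.294) -> (16.794,-29.088) [heading=240, draw]
  RT 30: heading 240 -> 210
  -- iteration 6/12 --
  FD 9: (16.794,-29.088) -> (9,-33.588) [heading=210, draw]
  RT 30: heading 210 -> 180
  -- iteration 7/12 --
  FD 9: (9,-33.588) -> (0,-33.588) [heading=180, draw]
  RT 30: heading 180 -> 150
  -- iteration 8/12 --
  FD 9: (0,-33.588) -> (-7.794,-29.088) [heading=150, draw]
  RT 30: heading 150 -> 120
  -- iteration 9/12 --
  FD 9: (-7.794,-29.088) -> (-12.294,-21.294) [heading=120, draw]
  RT 30: heading 120 -> 90
  -- iteration 10/12 --
  FD 9: (-12.294,-21.294) -> (-12.294,-12.294) [heading=90, draw]
  RT 30: heading 90 -> 60
  -- iteration 11/12 --
  FD 9: (-12.294,-12.294) -> (-7.794,-4.5) [heading=60, draw]
  RT 30: heading 60 -> 30
  -- iteration 12/12 --
  FD 9: (-7.794,-4.5) -> (0,0) [heading=30, draw]
  RT 30: heading 30 -> 0
]
Final: pos=(0,0), heading=0, 12 segment(s) drawn

Start position: (0, 0)
Final position: (0, 0)
Distance = 0; < 1e-6 -> CLOSED

Answer: yes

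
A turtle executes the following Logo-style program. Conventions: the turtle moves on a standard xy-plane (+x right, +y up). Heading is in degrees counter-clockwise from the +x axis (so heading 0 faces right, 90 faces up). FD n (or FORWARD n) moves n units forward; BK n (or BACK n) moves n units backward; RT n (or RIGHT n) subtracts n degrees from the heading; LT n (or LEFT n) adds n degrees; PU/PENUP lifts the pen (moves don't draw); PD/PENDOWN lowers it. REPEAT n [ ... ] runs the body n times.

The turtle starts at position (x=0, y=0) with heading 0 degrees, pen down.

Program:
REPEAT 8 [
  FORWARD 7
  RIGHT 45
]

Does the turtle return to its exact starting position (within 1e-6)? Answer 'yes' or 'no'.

Executing turtle program step by step:
Start: pos=(0,0), heading=0, pen down
REPEAT 8 [
  -- iteration 1/8 --
  FD 7: (0,0) -> (7,0) [heading=0, draw]
  RT 45: heading 0 -> 315
  -- iteration 2/8 --
  FD 7: (7,0) -> (11.95,-4.95) [heading=315, draw]
  RT 45: heading 315 -> 270
  -- iteration 3/8 --
  FD 7: (11.95,-4.95) -> (11.95,-11.95) [heading=270, draw]
  RT 45: heading 270 -> 225
  -- iteration 4/8 --
  FD 7: (11.95,-11.95) -> (7,-16.899) [heading=225, draw]
  RT 45: heading 225 -> 180
  -- iteration 5/8 --
  FD 7: (7,-16.899) -> (0,-16.899) [heading=180, draw]
  RT 45: heading 180 -> 135
  -- iteration 6/8 --
  FD 7: (0,-16.899) -> (-4.95,-11.95) [heading=135, draw]
  RT 45: heading 135 -> 90
  -- iteration 7/8 --
  FD 7: (-4.95,-11.95) -> (-4.95,-4.95) [heading=90, draw]
  RT 45: heading 90 -> 45
  -- iteration 8/8 --
  FD 7: (-4.95,-4.95) -> (0,0) [heading=45, draw]
  RT 45: heading 45 -> 0
]
Final: pos=(0,0), heading=0, 8 segment(s) drawn

Start position: (0, 0)
Final position: (0, 0)
Distance = 0; < 1e-6 -> CLOSED

Answer: yes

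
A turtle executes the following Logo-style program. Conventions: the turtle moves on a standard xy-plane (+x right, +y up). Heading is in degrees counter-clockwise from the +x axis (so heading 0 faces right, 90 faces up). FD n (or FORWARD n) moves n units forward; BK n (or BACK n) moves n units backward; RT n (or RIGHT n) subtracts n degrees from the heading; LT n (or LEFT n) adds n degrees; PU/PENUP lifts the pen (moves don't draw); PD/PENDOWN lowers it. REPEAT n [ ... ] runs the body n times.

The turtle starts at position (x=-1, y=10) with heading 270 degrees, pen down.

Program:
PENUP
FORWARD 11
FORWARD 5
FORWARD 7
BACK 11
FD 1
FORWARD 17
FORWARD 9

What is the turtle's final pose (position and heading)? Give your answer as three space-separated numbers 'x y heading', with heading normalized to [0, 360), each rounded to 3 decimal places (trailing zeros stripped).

Executing turtle program step by step:
Start: pos=(-1,10), heading=270, pen down
PU: pen up
FD 11: (-1,10) -> (-1,-1) [heading=270, move]
FD 5: (-1,-1) -> (-1,-6) [heading=270, move]
FD 7: (-1,-6) -> (-1,-13) [heading=270, move]
BK 11: (-1,-13) -> (-1,-2) [heading=270, move]
FD 1: (-1,-2) -> (-1,-3) [heading=270, move]
FD 17: (-1,-3) -> (-1,-20) [heading=270, move]
FD 9: (-1,-20) -> (-1,-29) [heading=270, move]
Final: pos=(-1,-29), heading=270, 0 segment(s) drawn

Answer: -1 -29 270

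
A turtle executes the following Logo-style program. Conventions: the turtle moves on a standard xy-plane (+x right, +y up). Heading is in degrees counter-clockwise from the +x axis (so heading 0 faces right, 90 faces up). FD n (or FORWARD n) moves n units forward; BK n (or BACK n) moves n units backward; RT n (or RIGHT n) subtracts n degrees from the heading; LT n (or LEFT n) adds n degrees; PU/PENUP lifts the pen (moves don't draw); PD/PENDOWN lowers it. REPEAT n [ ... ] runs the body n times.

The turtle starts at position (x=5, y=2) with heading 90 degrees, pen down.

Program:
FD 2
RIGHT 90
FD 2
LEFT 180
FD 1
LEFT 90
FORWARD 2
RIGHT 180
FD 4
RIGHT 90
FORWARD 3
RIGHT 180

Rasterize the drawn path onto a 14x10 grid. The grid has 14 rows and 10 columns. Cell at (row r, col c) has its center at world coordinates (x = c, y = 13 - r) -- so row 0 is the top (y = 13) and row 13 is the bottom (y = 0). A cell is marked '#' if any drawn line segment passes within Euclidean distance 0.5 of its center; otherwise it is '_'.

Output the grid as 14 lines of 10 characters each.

Segment 0: (5,2) -> (5,4)
Segment 1: (5,4) -> (7,4)
Segment 2: (7,4) -> (6,4)
Segment 3: (6,4) -> (6,2)
Segment 4: (6,2) -> (6,6)
Segment 5: (6,6) -> (9,6)

Answer: __________
__________
__________
__________
__________
__________
__________
______####
______#___
_____###__
_____##___
_____##___
__________
__________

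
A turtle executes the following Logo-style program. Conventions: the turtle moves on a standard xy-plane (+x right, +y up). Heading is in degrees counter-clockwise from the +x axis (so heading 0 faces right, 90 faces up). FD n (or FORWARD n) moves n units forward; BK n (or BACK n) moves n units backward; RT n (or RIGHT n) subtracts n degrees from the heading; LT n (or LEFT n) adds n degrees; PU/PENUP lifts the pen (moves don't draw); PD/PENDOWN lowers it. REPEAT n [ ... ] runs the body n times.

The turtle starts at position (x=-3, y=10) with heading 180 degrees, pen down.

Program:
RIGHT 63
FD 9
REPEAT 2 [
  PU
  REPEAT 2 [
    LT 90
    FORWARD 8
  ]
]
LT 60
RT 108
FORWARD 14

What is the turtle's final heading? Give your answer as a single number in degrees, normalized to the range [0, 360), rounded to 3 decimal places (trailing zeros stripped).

Answer: 69

Derivation:
Executing turtle program step by step:
Start: pos=(-3,10), heading=180, pen down
RT 63: heading 180 -> 117
FD 9: (-3,10) -> (-7.086,18.019) [heading=117, draw]
REPEAT 2 [
  -- iteration 1/2 --
  PU: pen up
  REPEAT 2 [
    -- iteration 1/2 --
    LT 90: heading 117 -> 207
    FD 8: (-7.086,18.019) -> (-14.214,14.387) [heading=207, move]
    -- iteration 2/2 --
    LT 90: heading 207 -> 297
    FD 8: (-14.214,14.387) -> (-10.582,7.259) [heading=297, move]
  ]
  -- iteration 2/2 --
  PU: pen up
  REPEAT 2 [
    -- iteration 1/2 --
    LT 90: heading 297 -> 27
    FD 8: (-10.582,7.259) -> (-3.454,10.891) [heading=27, move]
    -- iteration 2/2 --
    LT 90: heading 27 -> 117
    FD 8: (-3.454,10.891) -> (-7.086,18.019) [heading=117, move]
  ]
]
LT 60: heading 117 -> 177
RT 108: heading 177 -> 69
FD 14: (-7.086,18.019) -> (-2.069,31.089) [heading=69, move]
Final: pos=(-2.069,31.089), heading=69, 1 segment(s) drawn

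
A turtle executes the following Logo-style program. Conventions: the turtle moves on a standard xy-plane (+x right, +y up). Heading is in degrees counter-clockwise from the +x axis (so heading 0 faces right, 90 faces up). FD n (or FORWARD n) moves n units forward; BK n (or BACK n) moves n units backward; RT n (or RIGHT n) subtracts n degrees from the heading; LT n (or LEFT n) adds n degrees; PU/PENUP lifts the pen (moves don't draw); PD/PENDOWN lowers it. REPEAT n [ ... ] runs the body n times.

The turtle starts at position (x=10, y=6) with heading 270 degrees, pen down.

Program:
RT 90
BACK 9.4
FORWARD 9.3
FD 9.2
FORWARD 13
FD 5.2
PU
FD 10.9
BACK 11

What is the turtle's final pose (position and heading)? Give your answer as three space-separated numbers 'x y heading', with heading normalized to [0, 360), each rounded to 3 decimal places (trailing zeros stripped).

Answer: -17.2 6 180

Derivation:
Executing turtle program step by step:
Start: pos=(10,6), heading=270, pen down
RT 90: heading 270 -> 180
BK 9.4: (10,6) -> (19.4,6) [heading=180, draw]
FD 9.3: (19.4,6) -> (10.1,6) [heading=180, draw]
FD 9.2: (10.1,6) -> (0.9,6) [heading=180, draw]
FD 13: (0.9,6) -> (-12.1,6) [heading=180, draw]
FD 5.2: (-12.1,6) -> (-17.3,6) [heading=180, draw]
PU: pen up
FD 10.9: (-17.3,6) -> (-28.2,6) [heading=180, move]
BK 11: (-28.2,6) -> (-17.2,6) [heading=180, move]
Final: pos=(-17.2,6), heading=180, 5 segment(s) drawn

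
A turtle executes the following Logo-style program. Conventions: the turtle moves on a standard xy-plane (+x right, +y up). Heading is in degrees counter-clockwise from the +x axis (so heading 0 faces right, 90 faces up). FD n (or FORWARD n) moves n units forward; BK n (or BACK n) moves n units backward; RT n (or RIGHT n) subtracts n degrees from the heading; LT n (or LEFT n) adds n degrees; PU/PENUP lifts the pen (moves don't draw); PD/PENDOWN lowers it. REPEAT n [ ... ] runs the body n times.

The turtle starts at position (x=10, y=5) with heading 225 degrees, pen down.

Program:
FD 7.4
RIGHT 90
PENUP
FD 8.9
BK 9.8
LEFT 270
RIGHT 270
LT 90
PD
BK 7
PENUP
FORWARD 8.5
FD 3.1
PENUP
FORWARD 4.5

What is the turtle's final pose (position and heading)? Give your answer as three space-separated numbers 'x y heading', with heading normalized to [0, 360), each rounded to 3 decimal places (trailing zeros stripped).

Executing turtle program step by step:
Start: pos=(10,5), heading=225, pen down
FD 7.4: (10,5) -> (4.767,-0.233) [heading=225, draw]
RT 90: heading 225 -> 135
PU: pen up
FD 8.9: (4.767,-0.233) -> (-1.526,6.061) [heading=135, move]
BK 9.8: (-1.526,6.061) -> (5.404,-0.869) [heading=135, move]
LT 270: heading 135 -> 45
RT 270: heading 45 -> 135
LT 90: heading 135 -> 225
PD: pen down
BK 7: (5.404,-0.869) -> (10.354,4.081) [heading=225, draw]
PU: pen up
FD 8.5: (10.354,4.081) -> (4.343,-1.93) [heading=225, move]
FD 3.1: (4.343,-1.93) -> (2.151,-4.122) [heading=225, move]
PU: pen up
FD 4.5: (2.151,-4.122) -> (-1.031,-7.304) [heading=225, move]
Final: pos=(-1.031,-7.304), heading=225, 2 segment(s) drawn

Answer: -1.031 -7.304 225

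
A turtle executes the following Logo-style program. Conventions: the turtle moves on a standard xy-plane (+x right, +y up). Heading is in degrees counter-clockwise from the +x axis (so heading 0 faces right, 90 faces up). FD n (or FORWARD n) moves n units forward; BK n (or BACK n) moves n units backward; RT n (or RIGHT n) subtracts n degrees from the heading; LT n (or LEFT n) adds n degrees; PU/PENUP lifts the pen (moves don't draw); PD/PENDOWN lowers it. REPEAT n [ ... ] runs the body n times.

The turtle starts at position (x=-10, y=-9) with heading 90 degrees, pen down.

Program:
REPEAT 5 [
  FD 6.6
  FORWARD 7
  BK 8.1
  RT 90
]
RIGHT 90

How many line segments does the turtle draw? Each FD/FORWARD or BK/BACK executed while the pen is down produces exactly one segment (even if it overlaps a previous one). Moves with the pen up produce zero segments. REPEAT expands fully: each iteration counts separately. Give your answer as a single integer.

Executing turtle program step by step:
Start: pos=(-10,-9), heading=90, pen down
REPEAT 5 [
  -- iteration 1/5 --
  FD 6.6: (-10,-9) -> (-10,-2.4) [heading=90, draw]
  FD 7: (-10,-2.4) -> (-10,4.6) [heading=90, draw]
  BK 8.1: (-10,4.6) -> (-10,-3.5) [heading=90, draw]
  RT 90: heading 90 -> 0
  -- iteration 2/5 --
  FD 6.6: (-10,-3.5) -> (-3.4,-3.5) [heading=0, draw]
  FD 7: (-3.4,-3.5) -> (3.6,-3.5) [heading=0, draw]
  BK 8.1: (3.6,-3.5) -> (-4.5,-3.5) [heading=0, draw]
  RT 90: heading 0 -> 270
  -- iteration 3/5 --
  FD 6.6: (-4.5,-3.5) -> (-4.5,-10.1) [heading=270, draw]
  FD 7: (-4.5,-10.1) -> (-4.5,-17.1) [heading=270, draw]
  BK 8.1: (-4.5,-17.1) -> (-4.5,-9) [heading=270, draw]
  RT 90: heading 270 -> 180
  -- iteration 4/5 --
  FD 6.6: (-4.5,-9) -> (-11.1,-9) [heading=180, draw]
  FD 7: (-11.1,-9) -> (-18.1,-9) [heading=180, draw]
  BK 8.1: (-18.1,-9) -> (-10,-9) [heading=180, draw]
  RT 90: heading 180 -> 90
  -- iteration 5/5 --
  FD 6.6: (-10,-9) -> (-10,-2.4) [heading=90, draw]
  FD 7: (-10,-2.4) -> (-10,4.6) [heading=90, draw]
  BK 8.1: (-10,4.6) -> (-10,-3.5) [heading=90, draw]
  RT 90: heading 90 -> 0
]
RT 90: heading 0 -> 270
Final: pos=(-10,-3.5), heading=270, 15 segment(s) drawn
Segments drawn: 15

Answer: 15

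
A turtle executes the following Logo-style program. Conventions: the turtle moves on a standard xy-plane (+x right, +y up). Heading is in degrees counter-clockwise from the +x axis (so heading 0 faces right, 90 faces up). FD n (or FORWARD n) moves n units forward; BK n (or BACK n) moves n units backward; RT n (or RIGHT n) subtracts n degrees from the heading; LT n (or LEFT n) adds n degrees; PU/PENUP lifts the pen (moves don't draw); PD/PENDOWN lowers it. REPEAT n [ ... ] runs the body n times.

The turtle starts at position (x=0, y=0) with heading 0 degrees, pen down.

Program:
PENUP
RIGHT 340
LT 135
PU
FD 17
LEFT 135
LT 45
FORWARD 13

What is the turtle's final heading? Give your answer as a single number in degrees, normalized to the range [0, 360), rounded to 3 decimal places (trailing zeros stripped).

Executing turtle program step by step:
Start: pos=(0,0), heading=0, pen down
PU: pen up
RT 340: heading 0 -> 20
LT 135: heading 20 -> 155
PU: pen up
FD 17: (0,0) -> (-15.407,7.185) [heading=155, move]
LT 135: heading 155 -> 290
LT 45: heading 290 -> 335
FD 13: (-15.407,7.185) -> (-3.625,1.69) [heading=335, move]
Final: pos=(-3.625,1.69), heading=335, 0 segment(s) drawn

Answer: 335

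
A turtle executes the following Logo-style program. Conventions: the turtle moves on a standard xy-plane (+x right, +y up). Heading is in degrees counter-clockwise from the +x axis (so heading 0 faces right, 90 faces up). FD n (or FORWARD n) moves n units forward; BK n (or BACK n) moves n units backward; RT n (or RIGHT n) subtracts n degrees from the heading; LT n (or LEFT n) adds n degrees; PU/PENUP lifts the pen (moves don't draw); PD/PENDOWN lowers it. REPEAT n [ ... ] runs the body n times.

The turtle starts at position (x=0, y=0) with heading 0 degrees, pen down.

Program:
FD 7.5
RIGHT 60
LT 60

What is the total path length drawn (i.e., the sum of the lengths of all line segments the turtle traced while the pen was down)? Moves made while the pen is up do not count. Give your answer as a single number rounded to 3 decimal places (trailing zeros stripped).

Executing turtle program step by step:
Start: pos=(0,0), heading=0, pen down
FD 7.5: (0,0) -> (7.5,0) [heading=0, draw]
RT 60: heading 0 -> 300
LT 60: heading 300 -> 0
Final: pos=(7.5,0), heading=0, 1 segment(s) drawn

Segment lengths:
  seg 1: (0,0) -> (7.5,0), length = 7.5
Total = 7.5

Answer: 7.5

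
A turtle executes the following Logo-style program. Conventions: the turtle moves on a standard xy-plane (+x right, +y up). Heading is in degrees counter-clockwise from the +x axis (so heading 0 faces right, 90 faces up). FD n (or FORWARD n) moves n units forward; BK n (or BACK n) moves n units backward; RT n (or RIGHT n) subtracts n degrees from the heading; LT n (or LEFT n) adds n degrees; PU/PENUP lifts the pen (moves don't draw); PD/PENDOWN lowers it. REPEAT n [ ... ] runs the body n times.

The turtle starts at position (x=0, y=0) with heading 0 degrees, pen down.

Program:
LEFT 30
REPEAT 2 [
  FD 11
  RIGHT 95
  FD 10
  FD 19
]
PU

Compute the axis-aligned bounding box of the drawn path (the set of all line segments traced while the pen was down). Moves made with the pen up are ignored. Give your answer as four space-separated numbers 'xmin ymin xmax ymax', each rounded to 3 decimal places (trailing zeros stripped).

Executing turtle program step by step:
Start: pos=(0,0), heading=0, pen down
LT 30: heading 0 -> 30
REPEAT 2 [
  -- iteration 1/2 --
  FD 11: (0,0) -> (9.526,5.5) [heading=30, draw]
  RT 95: heading 30 -> 295
  FD 10: (9.526,5.5) -> (13.752,-3.563) [heading=295, draw]
  FD 19: (13.752,-3.563) -> (21.782,-20.783) [heading=295, draw]
  -- iteration 2/2 --
  FD 11: (21.782,-20.783) -> (26.431,-30.752) [heading=295, draw]
  RT 95: heading 295 -> 200
  FD 10: (26.431,-30.752) -> (17.034,-34.173) [heading=200, draw]
  FD 19: (17.034,-34.173) -> (-0.82,-40.671) [heading=200, draw]
]
PU: pen up
Final: pos=(-0.82,-40.671), heading=200, 6 segment(s) drawn

Segment endpoints: x in {-0.82, 0, 9.526, 13.752, 17.034, 21.782, 26.431}, y in {-40.671, -34.173, -30.752, -20.783, -3.563, 0, 5.5}
xmin=-0.82, ymin=-40.671, xmax=26.431, ymax=5.5

Answer: -0.82 -40.671 26.431 5.5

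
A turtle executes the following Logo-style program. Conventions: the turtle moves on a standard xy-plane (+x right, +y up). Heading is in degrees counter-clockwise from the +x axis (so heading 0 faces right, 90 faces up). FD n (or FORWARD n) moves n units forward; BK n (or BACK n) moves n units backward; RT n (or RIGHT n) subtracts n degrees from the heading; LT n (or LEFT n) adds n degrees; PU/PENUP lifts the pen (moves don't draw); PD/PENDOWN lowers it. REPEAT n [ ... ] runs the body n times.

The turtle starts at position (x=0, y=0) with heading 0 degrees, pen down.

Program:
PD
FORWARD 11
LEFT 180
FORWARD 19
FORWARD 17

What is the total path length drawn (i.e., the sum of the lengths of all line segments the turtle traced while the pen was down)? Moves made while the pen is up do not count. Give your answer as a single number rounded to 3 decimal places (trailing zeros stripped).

Answer: 47

Derivation:
Executing turtle program step by step:
Start: pos=(0,0), heading=0, pen down
PD: pen down
FD 11: (0,0) -> (11,0) [heading=0, draw]
LT 180: heading 0 -> 180
FD 19: (11,0) -> (-8,0) [heading=180, draw]
FD 17: (-8,0) -> (-25,0) [heading=180, draw]
Final: pos=(-25,0), heading=180, 3 segment(s) drawn

Segment lengths:
  seg 1: (0,0) -> (11,0), length = 11
  seg 2: (11,0) -> (-8,0), length = 19
  seg 3: (-8,0) -> (-25,0), length = 17
Total = 47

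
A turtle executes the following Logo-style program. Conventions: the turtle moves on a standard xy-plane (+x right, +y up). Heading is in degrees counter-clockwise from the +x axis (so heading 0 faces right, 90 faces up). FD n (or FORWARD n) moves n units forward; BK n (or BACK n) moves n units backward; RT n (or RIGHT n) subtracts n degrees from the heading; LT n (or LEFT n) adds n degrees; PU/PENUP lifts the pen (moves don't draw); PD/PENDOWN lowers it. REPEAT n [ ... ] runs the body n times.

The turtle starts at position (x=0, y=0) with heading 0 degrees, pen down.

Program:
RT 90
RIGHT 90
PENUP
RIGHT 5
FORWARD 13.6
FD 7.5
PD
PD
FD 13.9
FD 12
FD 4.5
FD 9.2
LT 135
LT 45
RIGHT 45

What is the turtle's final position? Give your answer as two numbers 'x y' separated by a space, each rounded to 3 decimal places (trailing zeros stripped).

Answer: -60.469 5.29

Derivation:
Executing turtle program step by step:
Start: pos=(0,0), heading=0, pen down
RT 90: heading 0 -> 270
RT 90: heading 270 -> 180
PU: pen up
RT 5: heading 180 -> 175
FD 13.6: (0,0) -> (-13.548,1.185) [heading=175, move]
FD 7.5: (-13.548,1.185) -> (-21.02,1.839) [heading=175, move]
PD: pen down
PD: pen down
FD 13.9: (-21.02,1.839) -> (-34.867,3.05) [heading=175, draw]
FD 12: (-34.867,3.05) -> (-46.821,4.096) [heading=175, draw]
FD 4.5: (-46.821,4.096) -> (-51.304,4.489) [heading=175, draw]
FD 9.2: (-51.304,4.489) -> (-60.469,5.29) [heading=175, draw]
LT 135: heading 175 -> 310
LT 45: heading 310 -> 355
RT 45: heading 355 -> 310
Final: pos=(-60.469,5.29), heading=310, 4 segment(s) drawn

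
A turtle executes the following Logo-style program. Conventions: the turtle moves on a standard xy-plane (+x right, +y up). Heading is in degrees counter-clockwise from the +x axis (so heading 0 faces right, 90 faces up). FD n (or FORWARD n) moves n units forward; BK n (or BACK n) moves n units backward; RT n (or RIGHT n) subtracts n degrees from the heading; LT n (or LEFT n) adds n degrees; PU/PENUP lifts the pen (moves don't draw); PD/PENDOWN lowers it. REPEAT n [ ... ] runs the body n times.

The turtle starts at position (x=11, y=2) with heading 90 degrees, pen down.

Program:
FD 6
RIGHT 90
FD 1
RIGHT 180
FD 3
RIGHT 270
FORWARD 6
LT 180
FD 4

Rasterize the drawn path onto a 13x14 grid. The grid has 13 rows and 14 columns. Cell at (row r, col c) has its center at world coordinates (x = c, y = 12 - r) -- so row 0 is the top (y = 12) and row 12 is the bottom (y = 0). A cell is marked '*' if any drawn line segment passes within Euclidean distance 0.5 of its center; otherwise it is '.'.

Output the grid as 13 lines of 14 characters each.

Segment 0: (11,2) -> (11,8)
Segment 1: (11,8) -> (12,8)
Segment 2: (12,8) -> (9,8)
Segment 3: (9,8) -> (9,2)
Segment 4: (9,2) -> (9,6)

Answer: ..............
..............
..............
..............
.........****.
.........*.*..
.........*.*..
.........*.*..
.........*.*..
.........*.*..
.........*.*..
..............
..............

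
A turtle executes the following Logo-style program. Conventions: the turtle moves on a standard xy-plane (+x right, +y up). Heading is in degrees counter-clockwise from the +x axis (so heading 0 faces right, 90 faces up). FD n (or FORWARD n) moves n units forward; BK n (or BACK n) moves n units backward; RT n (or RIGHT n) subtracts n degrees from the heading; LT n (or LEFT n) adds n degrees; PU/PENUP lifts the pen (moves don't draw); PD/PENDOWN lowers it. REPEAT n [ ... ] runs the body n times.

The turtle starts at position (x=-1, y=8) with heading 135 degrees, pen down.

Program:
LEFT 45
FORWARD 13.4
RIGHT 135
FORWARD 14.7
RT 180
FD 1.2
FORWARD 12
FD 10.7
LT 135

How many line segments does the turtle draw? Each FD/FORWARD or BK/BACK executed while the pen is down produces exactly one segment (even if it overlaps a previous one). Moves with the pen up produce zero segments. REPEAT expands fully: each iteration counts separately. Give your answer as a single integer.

Executing turtle program step by step:
Start: pos=(-1,8), heading=135, pen down
LT 45: heading 135 -> 180
FD 13.4: (-1,8) -> (-14.4,8) [heading=180, draw]
RT 135: heading 180 -> 45
FD 14.7: (-14.4,8) -> (-4.006,18.394) [heading=45, draw]
RT 180: heading 45 -> 225
FD 1.2: (-4.006,18.394) -> (-4.854,17.546) [heading=225, draw]
FD 12: (-4.854,17.546) -> (-13.339,9.061) [heading=225, draw]
FD 10.7: (-13.339,9.061) -> (-20.905,1.495) [heading=225, draw]
LT 135: heading 225 -> 0
Final: pos=(-20.905,1.495), heading=0, 5 segment(s) drawn
Segments drawn: 5

Answer: 5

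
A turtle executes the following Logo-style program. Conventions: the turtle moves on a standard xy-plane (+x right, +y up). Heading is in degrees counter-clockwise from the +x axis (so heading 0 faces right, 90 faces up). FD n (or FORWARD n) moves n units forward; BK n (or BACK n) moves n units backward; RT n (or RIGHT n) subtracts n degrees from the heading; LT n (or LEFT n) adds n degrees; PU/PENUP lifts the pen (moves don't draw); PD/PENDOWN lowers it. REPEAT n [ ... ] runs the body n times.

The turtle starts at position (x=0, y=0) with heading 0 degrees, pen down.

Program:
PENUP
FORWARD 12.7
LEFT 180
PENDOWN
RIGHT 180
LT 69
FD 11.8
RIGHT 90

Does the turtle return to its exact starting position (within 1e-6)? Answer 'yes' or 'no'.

Answer: no

Derivation:
Executing turtle program step by step:
Start: pos=(0,0), heading=0, pen down
PU: pen up
FD 12.7: (0,0) -> (12.7,0) [heading=0, move]
LT 180: heading 0 -> 180
PD: pen down
RT 180: heading 180 -> 0
LT 69: heading 0 -> 69
FD 11.8: (12.7,0) -> (16.929,11.016) [heading=69, draw]
RT 90: heading 69 -> 339
Final: pos=(16.929,11.016), heading=339, 1 segment(s) drawn

Start position: (0, 0)
Final position: (16.929, 11.016)
Distance = 20.198; >= 1e-6 -> NOT closed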